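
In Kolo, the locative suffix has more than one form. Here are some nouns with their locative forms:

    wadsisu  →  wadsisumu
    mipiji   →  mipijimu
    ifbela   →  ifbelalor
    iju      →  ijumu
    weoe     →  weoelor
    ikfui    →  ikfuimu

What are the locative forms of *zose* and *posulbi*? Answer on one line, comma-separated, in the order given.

zoselor, posulbimu

The suffix is conditioned by the last vowel: -mu when the last vowel of the stem is a high vowel (*wadsisu*, *mipiji*, *iju*, *ikfui*); -lor when the last vowel of the stem is a non-high vowel (*ifbela*, *weoe*).
Since the last vowel of *zose* is /e/ (a non-high vowel), it takes -lor, giving *zoselor*.
Since the last vowel of *posulbi* is /i/ (a high vowel), it takes -mu, giving *posulbimu*.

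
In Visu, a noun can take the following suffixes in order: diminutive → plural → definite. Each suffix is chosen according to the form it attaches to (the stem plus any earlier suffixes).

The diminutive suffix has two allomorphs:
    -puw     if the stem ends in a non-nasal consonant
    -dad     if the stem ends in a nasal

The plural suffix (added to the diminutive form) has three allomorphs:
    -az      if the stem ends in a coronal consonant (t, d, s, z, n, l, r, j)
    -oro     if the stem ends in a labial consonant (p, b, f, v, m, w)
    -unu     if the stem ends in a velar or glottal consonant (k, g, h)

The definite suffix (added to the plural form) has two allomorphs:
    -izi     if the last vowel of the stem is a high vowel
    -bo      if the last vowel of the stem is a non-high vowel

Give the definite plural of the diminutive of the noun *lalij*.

lalijpuworobo

Since the final consonant of *lalij* is /j/ (non-nasal), it takes -puw, giving *lalijpuw*.
The diminutive form *lalijpuw* — final consonant /w/ (labial) → -oro → *lalijpuworo*.
The last vowel of the plural form *lalijpuworo* is /o/, which is a non-high vowel, so the definite suffix is -bo, giving *lalijpuworobo*.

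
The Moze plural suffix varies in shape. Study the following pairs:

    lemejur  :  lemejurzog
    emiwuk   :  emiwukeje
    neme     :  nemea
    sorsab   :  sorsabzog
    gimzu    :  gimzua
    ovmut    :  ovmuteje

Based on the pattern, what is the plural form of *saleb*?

Looking at the final sound of each stem: -eje when the stem ends in a voiceless consonant (*emiwuk*, *ovmut*); -zog when the stem ends in a voiced consonant (*lemejur*, *sorsab*); -a when the stem ends in a vowel (*neme*, *gimzu*).
*saleb*: final sound = /b/, a voiced consonant → -zog → *salebzog*.

salebzog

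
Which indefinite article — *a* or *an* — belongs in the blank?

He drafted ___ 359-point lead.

The indefinite article is chosen by the initial *sound* of the following word, not its spelling.
The number *359* is spoken "three hundred …", beginning with /θriː/ — a consonant sound.
So the article is *a*: He drafted a 359-point lead.

a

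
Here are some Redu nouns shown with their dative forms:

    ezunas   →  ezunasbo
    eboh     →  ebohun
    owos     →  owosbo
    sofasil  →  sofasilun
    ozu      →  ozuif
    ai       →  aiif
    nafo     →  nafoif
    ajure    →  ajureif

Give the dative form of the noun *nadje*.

nadjeif

The suffix is conditioned by the final sound: -bo when the stem ends in a sibilant (*ezunas*, *owos*); -un when the stem ends in a non-sibilant consonant (*eboh*, *sofasil*); -if when the stem ends in a vowel (*ozu*, *ai*, *nafo*, *ajure*).
*nadje*: final sound = /e/, a vowel → -if → *nadjeif*.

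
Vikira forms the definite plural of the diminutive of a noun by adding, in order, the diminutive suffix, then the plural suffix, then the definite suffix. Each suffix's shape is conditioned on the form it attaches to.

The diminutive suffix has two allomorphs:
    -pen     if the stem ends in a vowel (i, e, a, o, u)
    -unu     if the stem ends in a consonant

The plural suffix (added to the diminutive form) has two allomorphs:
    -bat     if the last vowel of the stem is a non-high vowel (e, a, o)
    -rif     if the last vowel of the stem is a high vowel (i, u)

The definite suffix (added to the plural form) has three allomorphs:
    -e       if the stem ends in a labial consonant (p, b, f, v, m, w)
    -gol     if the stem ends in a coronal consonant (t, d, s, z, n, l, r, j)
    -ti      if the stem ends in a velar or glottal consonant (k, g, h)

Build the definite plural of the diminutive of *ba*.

The final sound of *ba* is /a/, which is a vowel, so the diminutive suffix is -pen, giving *bapen*.
Since the last vowel of the diminutive form *bapen* is /e/ (a non-high vowel), it takes -bat, giving *bapenbat*.
The final consonant of the plural form *bapenbat* is /t/, which is coronal, so the definite suffix is -gol, giving *bapenbatgol*.

bapenbatgol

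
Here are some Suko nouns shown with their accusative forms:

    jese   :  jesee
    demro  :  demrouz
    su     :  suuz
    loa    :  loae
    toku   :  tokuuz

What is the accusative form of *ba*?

Looking at the last vowel of each stem: -uz when the last vowel of the stem is a rounded vowel (*demro*, *su*, *toku*); -e when the last vowel of the stem is an unrounded vowel (*jese*, *loa*).
The last vowel of *ba* is /a/, which is an unrounded vowel, so the suffix is -e, giving *bae*.

bae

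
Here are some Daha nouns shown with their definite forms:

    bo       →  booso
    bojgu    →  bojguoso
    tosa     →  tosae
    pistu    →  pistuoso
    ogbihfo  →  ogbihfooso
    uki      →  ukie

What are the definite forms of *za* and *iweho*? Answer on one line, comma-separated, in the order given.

The suffix is conditioned by the last vowel: -oso when the last vowel of the stem is a rounded vowel (*bo*, *bojgu*, *pistu*, *ogbihfo*); -e when the last vowel of the stem is an unrounded vowel (*tosa*, *uki*).
*za*: last vowel = /a/, an unrounded vowel → -e → *zae*.
*iweho* — last vowel /o/ (a rounded vowel) → -oso → *iwehooso*.

zae, iwehooso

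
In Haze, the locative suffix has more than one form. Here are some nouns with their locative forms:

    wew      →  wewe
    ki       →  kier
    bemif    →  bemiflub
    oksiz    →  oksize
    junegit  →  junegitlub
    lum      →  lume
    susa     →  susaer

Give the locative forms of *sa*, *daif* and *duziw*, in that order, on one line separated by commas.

saer, daiflub, duziwe

Looking at the final sound of each stem: -lub when the stem ends in a voiceless consonant (*bemif*, *junegit*); -e when the stem ends in a voiced consonant (*wew*, *oksiz*, *lum*); -er when the stem ends in a vowel (*ki*, *susa*).
*sa* — final sound /a/ (a vowel) → -er → *saer*.
*daif*: final sound = /f/, a voiceless consonant → -lub → *daiflub*.
*duziw*: final sound = /w/, a voiced consonant → -e → *duziwe*.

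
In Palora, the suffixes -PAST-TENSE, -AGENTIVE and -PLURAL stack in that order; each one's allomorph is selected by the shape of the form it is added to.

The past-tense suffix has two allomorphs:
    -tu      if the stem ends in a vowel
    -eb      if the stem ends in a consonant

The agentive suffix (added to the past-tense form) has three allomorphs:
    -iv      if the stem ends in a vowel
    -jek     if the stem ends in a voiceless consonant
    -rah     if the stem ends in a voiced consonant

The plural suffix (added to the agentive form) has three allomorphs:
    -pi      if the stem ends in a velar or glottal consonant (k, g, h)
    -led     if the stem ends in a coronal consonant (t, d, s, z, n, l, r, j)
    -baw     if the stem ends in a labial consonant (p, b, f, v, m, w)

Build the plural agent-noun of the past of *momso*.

Since the final sound of *momso* is /o/ (a vowel), it takes -tu, giving *momsotu*.
The past-tense form *momsotu* — final sound /u/ (a vowel) → -iv → *momsotuiv*.
The agentive form *momsotuiv*: final consonant = /v/, labial → -baw → *momsotuivbaw*.

momsotuivbaw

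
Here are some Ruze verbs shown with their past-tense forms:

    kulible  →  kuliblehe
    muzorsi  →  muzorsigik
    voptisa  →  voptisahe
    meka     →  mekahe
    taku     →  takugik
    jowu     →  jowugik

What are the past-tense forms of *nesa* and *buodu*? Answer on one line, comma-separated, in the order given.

nesahe, buodugik

The pattern is height harmony: -gik when the last vowel of the stem is a high vowel (*muzorsi*, *taku*, *jowu*); -he when the last vowel of the stem is a non-high vowel (*kulible*, *voptisa*, *meka*).
*nesa*: last vowel = /a/, a non-high vowel → -he → *nesahe*.
Since the last vowel of *buodu* is /u/ (a high vowel), it takes -gik, giving *buodugik*.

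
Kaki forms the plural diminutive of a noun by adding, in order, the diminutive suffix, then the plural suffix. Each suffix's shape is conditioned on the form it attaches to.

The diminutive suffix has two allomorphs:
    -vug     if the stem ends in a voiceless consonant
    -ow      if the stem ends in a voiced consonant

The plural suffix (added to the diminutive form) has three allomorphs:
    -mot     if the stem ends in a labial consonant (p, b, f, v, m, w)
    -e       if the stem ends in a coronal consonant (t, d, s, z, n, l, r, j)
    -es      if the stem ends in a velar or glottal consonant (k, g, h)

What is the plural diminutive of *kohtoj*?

kohtojowmot

*kohtoj* — final consonant /j/ (voiced) → -ow → *kohtojow*.
The diminutive form *kohtojow* — final consonant /w/ (labial) → -mot → *kohtojowmot*.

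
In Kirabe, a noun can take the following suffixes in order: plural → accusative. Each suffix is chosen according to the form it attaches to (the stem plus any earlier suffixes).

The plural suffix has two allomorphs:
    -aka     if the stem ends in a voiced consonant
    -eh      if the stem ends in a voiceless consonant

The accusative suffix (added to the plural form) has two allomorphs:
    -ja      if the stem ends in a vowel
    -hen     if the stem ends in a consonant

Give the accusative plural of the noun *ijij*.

ijijakaja

*ijij*: final consonant = /j/, voiced → -aka → *ijijaka*.
The plural form *ijijaka* — final sound /a/ (a vowel) → -ja → *ijijakaja*.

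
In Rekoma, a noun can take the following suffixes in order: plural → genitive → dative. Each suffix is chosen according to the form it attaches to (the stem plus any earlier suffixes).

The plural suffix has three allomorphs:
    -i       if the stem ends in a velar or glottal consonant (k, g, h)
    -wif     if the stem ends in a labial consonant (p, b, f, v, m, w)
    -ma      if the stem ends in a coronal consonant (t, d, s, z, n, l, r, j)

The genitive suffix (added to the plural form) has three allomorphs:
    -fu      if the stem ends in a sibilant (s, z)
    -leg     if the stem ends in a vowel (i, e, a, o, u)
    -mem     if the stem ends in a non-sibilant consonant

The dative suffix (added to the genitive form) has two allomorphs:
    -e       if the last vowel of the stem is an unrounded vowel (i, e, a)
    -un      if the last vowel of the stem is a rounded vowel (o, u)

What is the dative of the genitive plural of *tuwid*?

tuwidmalege

Since the final consonant of *tuwid* is /d/ (coronal), it takes -ma, giving *tuwidma*.
The plural form *tuwidma* — final sound /a/ (a vowel) → -leg → *tuwidmaleg*.
The genitive form *tuwidmaleg* — last vowel /e/ (an unrounded vowel) → -e → *tuwidmalege*.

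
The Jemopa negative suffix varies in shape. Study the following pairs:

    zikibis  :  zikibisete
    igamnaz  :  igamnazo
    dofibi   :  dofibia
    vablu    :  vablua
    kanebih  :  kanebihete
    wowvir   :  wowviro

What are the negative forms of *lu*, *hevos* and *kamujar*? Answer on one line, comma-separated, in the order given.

The suffix is conditioned by the final sound: -ete when the stem ends in a voiceless consonant (*zikibis*, *kanebih*); -o when the stem ends in a voiced consonant (*igamnaz*, *wowvir*); -a when the stem ends in a vowel (*dofibi*, *vablu*).
*lu* — final sound /u/ (a vowel) → -a → *lua*.
Since the final sound of *hevos* is /s/ (a voiceless consonant), it takes -ete, giving *hevosete*.
*kamujar*: final sound = /r/, a voiced consonant → -o → *kamujaro*.

lua, hevosete, kamujaro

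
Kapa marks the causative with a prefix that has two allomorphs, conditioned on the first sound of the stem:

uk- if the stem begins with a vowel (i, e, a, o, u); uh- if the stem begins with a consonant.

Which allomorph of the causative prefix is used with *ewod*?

The first sound of *ewod* is /e/, which is a vowel, so the prefix is uk-.

uk-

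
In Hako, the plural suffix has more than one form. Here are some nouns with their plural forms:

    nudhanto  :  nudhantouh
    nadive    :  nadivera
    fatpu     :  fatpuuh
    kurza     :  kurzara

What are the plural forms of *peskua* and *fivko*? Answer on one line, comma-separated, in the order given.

peskuara, fivkouh

The pattern is rounding harmony: -uh when the last vowel of the stem is a rounded vowel (*nudhanto*, *fatpu*); -ra when the last vowel of the stem is an unrounded vowel (*nadive*, *kurza*).
*peskua*: last vowel = /a/, an unrounded vowel → -ra → *peskuara*.
*fivko*: last vowel = /o/, a rounded vowel → -uh → *fivkouh*.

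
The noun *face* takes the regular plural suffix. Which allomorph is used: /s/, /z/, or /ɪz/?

/ɪz/

The stem *face* ends in a sibilant (/s, z, ʃ, ʒ, tʃ, dʒ/).
The plural suffix surfaces as /ɪz/ after sibilants, /s/ after other voiceless consonants, and /z/ after other voiced sounds.
So the plural -s on *face* is pronounced /ɪz/.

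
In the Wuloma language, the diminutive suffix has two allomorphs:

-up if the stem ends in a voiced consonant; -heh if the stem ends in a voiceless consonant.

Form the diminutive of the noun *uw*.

uwup

The final consonant of *uw* is /w/, which is voiced, so the suffix is -up, giving *uwup*.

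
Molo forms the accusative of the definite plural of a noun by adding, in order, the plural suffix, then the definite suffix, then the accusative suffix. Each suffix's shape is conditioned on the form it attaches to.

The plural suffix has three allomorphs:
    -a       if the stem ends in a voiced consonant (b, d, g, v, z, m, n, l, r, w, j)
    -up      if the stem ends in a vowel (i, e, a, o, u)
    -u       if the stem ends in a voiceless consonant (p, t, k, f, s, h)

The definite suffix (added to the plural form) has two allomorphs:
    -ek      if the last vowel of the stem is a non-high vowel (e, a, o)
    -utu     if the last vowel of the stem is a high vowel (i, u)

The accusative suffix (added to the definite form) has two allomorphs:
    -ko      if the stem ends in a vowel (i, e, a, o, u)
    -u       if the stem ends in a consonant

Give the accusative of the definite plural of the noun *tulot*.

tulotuutuko

*tulot* — final sound /t/ (a voiceless consonant) → -u → *tulotu*.
Since the last vowel of the plural form *tulotu* is /u/ (a high vowel), it takes -utu, giving *tulotuutu*.
Since the final sound of the definite form *tulotuutu* is /u/ (a vowel), it takes -ko, giving *tulotuutuko*.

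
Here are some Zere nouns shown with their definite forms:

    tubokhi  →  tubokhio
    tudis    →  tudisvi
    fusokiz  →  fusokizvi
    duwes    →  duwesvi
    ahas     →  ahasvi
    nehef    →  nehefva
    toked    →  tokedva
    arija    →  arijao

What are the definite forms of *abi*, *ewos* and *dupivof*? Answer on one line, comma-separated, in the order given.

The pattern is sibilance of the final sound: -vi when the stem ends in a sibilant (*tudis*, *fusokiz*, *duwes*, *ahas*); -va when the stem ends in a non-sibilant consonant (*nehef*, *toked*); -o when the stem ends in a vowel (*tubokhi*, *arija*).
*abi*: final sound = /i/, a vowel → -o → *abio*.
Since the final sound of *ewos* is /s/ (a sibilant), it takes -vi, giving *ewosvi*.
*dupivof* — final sound /f/ (a non-sibilant consonant) → -va → *dupivofva*.

abio, ewosvi, dupivofva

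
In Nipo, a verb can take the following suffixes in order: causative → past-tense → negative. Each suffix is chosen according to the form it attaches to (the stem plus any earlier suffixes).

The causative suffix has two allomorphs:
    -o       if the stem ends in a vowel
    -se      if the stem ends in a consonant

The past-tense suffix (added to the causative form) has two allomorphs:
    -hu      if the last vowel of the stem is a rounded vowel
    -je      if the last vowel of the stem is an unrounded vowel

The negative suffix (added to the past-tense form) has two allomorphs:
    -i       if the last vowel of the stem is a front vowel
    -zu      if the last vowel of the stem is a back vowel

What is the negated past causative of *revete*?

reveteohuzu

*revete*: final sound = /e/, a vowel → -o → *reveteo*.
Since the last vowel of the causative form *reveteo* is /o/ (a rounded vowel), it takes -hu, giving *reveteohu*.
Since the last vowel of the past-tense form *reveteohu* is /u/ (a back vowel), it takes -zu, giving *reveteohuzu*.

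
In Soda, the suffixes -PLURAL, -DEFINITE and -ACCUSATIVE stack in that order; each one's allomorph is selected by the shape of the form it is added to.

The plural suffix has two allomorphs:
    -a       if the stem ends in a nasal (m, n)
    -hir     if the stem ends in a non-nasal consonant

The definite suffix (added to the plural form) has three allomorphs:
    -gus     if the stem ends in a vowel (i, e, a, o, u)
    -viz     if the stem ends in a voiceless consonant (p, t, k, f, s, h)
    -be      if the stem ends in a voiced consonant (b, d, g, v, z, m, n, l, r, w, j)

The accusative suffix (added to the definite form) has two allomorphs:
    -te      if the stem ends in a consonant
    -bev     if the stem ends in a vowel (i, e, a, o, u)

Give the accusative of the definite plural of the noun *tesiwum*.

*tesiwum*: final consonant = /m/, a nasal → -a → *tesiwuma*.
Since the final sound of the plural form *tesiwuma* is /a/ (a vowel), it takes -gus, giving *tesiwumagus*.
Since the final sound of the definite form *tesiwumagus* is /s/ (a consonant), it takes -te, giving *tesiwumaguste*.

tesiwumaguste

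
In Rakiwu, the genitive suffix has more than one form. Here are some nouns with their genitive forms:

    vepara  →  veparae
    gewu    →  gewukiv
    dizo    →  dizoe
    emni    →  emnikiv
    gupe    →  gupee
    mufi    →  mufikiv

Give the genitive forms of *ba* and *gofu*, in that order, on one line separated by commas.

Looking at the last vowel of each stem: -kiv when the last vowel of the stem is a high vowel (*gewu*, *emni*, *mufi*); -e when the last vowel of the stem is a non-high vowel (*vepara*, *dizo*, *gupe*).
*ba* — last vowel /a/ (a non-high vowel) → -e → *bae*.
*gofu*: last vowel = /u/, a high vowel → -kiv → *gofukiv*.

bae, gofukiv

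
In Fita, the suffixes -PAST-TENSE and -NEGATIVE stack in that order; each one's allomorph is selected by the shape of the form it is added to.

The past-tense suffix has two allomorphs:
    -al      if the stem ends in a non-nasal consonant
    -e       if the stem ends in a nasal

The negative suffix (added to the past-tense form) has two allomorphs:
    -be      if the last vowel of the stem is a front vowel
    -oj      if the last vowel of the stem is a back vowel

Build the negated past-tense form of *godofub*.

*godofub*: final consonant = /b/, non-nasal → -al → *godofubal*.
The past-tense form *godofubal* — last vowel /a/ (a back vowel) → -oj → *godofubaloj*.

godofubaloj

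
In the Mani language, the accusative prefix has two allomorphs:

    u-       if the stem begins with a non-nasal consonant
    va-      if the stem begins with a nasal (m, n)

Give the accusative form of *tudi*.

*tudi* — first consonant /t/ (non-nasal) → u- → *utudi*.

utudi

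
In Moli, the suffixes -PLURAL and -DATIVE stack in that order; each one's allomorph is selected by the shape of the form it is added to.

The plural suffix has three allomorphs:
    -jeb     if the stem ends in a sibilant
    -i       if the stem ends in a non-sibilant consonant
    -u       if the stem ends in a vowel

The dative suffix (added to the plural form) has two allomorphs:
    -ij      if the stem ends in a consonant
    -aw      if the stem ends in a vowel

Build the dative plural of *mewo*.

The final sound of *mewo* is /o/, which is a vowel, so the plural suffix is -u, giving *mewou*.
The plural form *mewou*: final sound = /u/, a vowel → -aw → *mewouaw*.

mewouaw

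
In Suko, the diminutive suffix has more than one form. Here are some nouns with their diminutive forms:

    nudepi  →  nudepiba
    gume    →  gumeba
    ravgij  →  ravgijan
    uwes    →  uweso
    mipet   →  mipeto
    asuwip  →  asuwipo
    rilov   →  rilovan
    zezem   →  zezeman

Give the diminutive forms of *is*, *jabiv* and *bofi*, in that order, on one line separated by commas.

iso, jabivan, bofiba

Looking at the final sound of each stem: -o when the stem ends in a voiceless consonant (*uwes*, *mipet*, *asuwip*); -an when the stem ends in a voiced consonant (*ravgij*, *rilov*, *zezem*); -ba when the stem ends in a vowel (*nudepi*, *gume*).
The final sound of *is* is /s/, which is a voiceless consonant, so the suffix is -o, giving *iso*.
*jabiv* — final sound /v/ (a voiced consonant) → -an → *jabivan*.
*bofi*: final sound = /i/, a vowel → -ba → *bofiba*.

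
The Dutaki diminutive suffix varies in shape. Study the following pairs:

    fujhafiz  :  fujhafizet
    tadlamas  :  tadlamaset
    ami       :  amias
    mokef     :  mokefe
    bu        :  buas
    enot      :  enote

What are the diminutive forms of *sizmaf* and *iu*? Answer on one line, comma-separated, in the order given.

sizmafe, iuas

The pattern is sibilance of the final sound: -et when the stem ends in a sibilant (*fujhafiz*, *tadlamas*); -e when the stem ends in a non-sibilant consonant (*mokef*, *enot*); -as when the stem ends in a vowel (*ami*, *bu*).
The final sound of *sizmaf* is /f/, which is a non-sibilant consonant, so the suffix is -e, giving *sizmafe*.
Since the final sound of *iu* is /u/ (a vowel), it takes -as, giving *iuas*.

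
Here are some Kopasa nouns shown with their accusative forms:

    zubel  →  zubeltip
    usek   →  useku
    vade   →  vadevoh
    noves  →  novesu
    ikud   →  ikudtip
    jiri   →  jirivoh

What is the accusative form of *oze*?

The alternation tracks the final sound of the stem — -u when the stem ends in a voiceless consonant (*usek*, *noves*); -tip when the stem ends in a voiced consonant (*zubel*, *ikud*); -voh when the stem ends in a vowel (*vade*, *jiri*).
The final sound of *oze* is /e/, which is a vowel, so the suffix is -voh, giving *ozevoh*.

ozevoh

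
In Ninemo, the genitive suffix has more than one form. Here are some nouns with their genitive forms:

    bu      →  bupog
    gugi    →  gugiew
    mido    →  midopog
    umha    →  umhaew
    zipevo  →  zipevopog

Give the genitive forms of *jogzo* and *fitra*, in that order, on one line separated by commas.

The alternation tracks the last vowel of the stem — -pog when the last vowel of the stem is a rounded vowel (*bu*, *mido*, *zipevo*); -ew when the last vowel of the stem is an unrounded vowel (*gugi*, *umha*).
*jogzo* — last vowel /o/ (a rounded vowel) → -pog → *jogzopog*.
The last vowel of *fitra* is /a/, which is an unrounded vowel, so the suffix is -ew, giving *fitraew*.

jogzopog, fitraew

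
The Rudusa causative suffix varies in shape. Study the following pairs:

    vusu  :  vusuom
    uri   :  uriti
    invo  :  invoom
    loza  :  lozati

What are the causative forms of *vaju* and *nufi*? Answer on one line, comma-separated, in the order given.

vajuom, nufiti

The alternation tracks the last vowel of the stem — -om when the last vowel of the stem is a rounded vowel (*vusu*, *invo*); -ti when the last vowel of the stem is an unrounded vowel (*uri*, *loza*).
The last vowel of *vaju* is /u/, which is a rounded vowel, so the suffix is -om, giving *vajuom*.
*nufi* — last vowel /i/ (an unrounded vowel) → -ti → *nufiti*.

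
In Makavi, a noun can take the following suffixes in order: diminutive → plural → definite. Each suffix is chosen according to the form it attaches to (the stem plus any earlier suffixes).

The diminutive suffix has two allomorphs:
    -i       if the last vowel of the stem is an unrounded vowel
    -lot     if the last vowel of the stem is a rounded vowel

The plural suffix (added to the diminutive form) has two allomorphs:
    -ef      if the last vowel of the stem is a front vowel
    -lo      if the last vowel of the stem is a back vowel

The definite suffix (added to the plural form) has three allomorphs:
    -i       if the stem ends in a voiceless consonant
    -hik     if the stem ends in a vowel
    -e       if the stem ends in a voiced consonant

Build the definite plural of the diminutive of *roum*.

roumlotlohik

Since the last vowel of *roum* is /u/ (a rounded vowel), it takes -lot, giving *roumlot*.
The last vowel of the diminutive form *roumlot* is /o/, which is a back vowel, so the plural suffix is -lo, giving *roumlotlo*.
Since the final sound of the plural form *roumlotlo* is /o/ (a vowel), it takes -hik, giving *roumlotlohik*.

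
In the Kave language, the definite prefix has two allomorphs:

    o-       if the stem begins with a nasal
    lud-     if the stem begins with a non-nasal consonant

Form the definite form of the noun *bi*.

ludbi

*bi* — first consonant /b/ (non-nasal) → lud- → *ludbi*.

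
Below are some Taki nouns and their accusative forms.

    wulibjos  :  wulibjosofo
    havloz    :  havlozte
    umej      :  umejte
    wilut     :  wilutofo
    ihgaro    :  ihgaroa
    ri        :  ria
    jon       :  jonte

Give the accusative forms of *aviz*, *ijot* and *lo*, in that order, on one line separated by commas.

The pattern is voicing of the final sound: -ofo when the stem ends in a voiceless consonant (*wulibjos*, *wilut*); -te when the stem ends in a voiced consonant (*havloz*, *umej*, *jon*); -a when the stem ends in a vowel (*ihgaro*, *ri*).
Since the final sound of *aviz* is /z/ (a voiced consonant), it takes -te, giving *avizte*.
*ijot*: final sound = /t/, a voiceless consonant → -ofo → *ijotofo*.
Since the final sound of *lo* is /o/ (a vowel), it takes -a, giving *loa*.

avizte, ijotofo, loa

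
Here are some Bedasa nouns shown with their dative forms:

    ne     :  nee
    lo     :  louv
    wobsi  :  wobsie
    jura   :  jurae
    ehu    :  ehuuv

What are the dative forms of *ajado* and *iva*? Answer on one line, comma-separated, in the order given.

The pattern is rounding harmony: -uv when the last vowel of the stem is a rounded vowel (*lo*, *ehu*); -e when the last vowel of the stem is an unrounded vowel (*ne*, *wobsi*, *jura*).
*ajado*: last vowel = /o/, a rounded vowel → -uv → *ajadouv*.
The last vowel of *iva* is /a/, which is an unrounded vowel, so the suffix is -e, giving *ivae*.

ajadouv, ivae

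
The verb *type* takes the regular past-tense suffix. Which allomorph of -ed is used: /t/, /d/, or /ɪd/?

/t/

The stem *type* ends in a voiceless consonant other than /t/.
The -ed suffix is realized as /ɪd/ after /t, d/; as /t/ after other voiceless consonants; and as /d/ after other voiced sounds.
So -ed on *type* is pronounced /t/.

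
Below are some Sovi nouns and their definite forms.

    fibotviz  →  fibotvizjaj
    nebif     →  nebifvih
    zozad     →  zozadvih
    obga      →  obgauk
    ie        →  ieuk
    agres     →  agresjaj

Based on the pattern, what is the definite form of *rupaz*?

rupazjaj

The suffix is conditioned by the final sound: -jaj when the stem ends in a sibilant (*fibotviz*, *agres*); -vih when the stem ends in a non-sibilant consonant (*nebif*, *zozad*); -uk when the stem ends in a vowel (*obga*, *ie*).
The final sound of *rupaz* is /z/, which is a sibilant, so the suffix is -jaj, giving *rupazjaj*.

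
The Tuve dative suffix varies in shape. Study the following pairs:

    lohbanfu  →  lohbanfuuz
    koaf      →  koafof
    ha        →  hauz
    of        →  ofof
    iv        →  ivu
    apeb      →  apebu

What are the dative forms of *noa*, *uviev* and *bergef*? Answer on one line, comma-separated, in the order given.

The suffix is conditioned by the final sound: -of when the stem ends in a voiceless consonant (*koaf*, *of*); -u when the stem ends in a voiced consonant (*iv*, *apeb*); -uz when the stem ends in a vowel (*lohbanfu*, *ha*).
*noa* — final sound /a/ (a vowel) → -uz → *noauz*.
*uviev*: final sound = /v/, a voiced consonant → -u → *uvievu*.
*bergef* — final sound /f/ (a voiceless consonant) → -of → *bergefof*.

noauz, uvievu, bergefof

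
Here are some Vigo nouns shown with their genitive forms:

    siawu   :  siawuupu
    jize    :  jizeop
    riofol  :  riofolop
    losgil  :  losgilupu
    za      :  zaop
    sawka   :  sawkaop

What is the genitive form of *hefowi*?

hefowiupu

The alternation tracks the last vowel of the stem — -upu when the last vowel of the stem is a high vowel (*siawu*, *losgil*); -op when the last vowel of the stem is a non-high vowel (*jize*, *riofol*, *za*, *sawka*).
Since the last vowel of *hefowi* is /i/ (a high vowel), it takes -upu, giving *hefowiupu*.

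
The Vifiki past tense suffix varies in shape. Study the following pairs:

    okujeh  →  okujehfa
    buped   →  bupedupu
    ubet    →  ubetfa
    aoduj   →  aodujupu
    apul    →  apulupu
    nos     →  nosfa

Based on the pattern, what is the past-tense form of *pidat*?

The pattern is voicing of the final consonant: -fa when the stem ends in a voiceless consonant (*okujeh*, *ubet*, *nos*); -upu when the stem ends in a voiced consonant (*buped*, *aoduj*, *apul*).
The final consonant of *pidat* is /t/, which is voiceless, so the suffix is -fa, giving *pidatfa*.

pidatfa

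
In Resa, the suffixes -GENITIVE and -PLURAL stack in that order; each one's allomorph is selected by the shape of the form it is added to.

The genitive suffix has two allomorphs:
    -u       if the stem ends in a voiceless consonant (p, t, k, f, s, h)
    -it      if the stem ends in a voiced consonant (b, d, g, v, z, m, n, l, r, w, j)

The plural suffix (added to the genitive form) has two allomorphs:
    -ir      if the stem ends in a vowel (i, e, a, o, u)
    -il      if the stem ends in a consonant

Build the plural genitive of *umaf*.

umafuir

Since the final consonant of *umaf* is /f/ (voiceless), it takes -u, giving *umafu*.
The genitive form *umafu*: final sound = /u/, a vowel → -ir → *umafuir*.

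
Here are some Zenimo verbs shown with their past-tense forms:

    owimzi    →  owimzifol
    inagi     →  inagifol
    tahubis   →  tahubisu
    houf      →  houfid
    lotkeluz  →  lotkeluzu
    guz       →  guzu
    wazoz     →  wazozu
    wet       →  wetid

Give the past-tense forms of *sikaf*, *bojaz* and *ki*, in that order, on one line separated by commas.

sikafid, bojazu, kifol

Looking at the final sound of each stem: -u when the stem ends in a sibilant (*tahubis*, *lotkeluz*, *guz*, *wazoz*); -id when the stem ends in a non-sibilant consonant (*houf*, *wet*); -fol when the stem ends in a vowel (*owimzi*, *inagi*).
*sikaf* — final sound /f/ (a non-sibilant consonant) → -id → *sikafid*.
*bojaz*: final sound = /z/, a sibilant → -u → *bojazu*.
The final sound of *ki* is /i/, which is a vowel, so the suffix is -fol, giving *kifol*.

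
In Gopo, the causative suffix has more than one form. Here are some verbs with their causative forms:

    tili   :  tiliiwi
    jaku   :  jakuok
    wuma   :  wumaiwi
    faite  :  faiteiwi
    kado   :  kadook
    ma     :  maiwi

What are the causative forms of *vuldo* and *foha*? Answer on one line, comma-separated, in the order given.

vuldook, fohaiwi

The suffix is conditioned by the last vowel: -ok when the last vowel of the stem is a rounded vowel (*jaku*, *kado*); -iwi when the last vowel of the stem is an unrounded vowel (*tili*, *wuma*, *faite*, *ma*).
The last vowel of *vuldo* is /o/, which is a rounded vowel, so the suffix is -ok, giving *vuldook*.
The last vowel of *foha* is /a/, which is an unrounded vowel, so the suffix is -iwi, giving *fohaiwi*.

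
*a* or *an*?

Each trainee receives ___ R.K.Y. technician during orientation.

The indefinite article is chosen by the initial *sound* of the following word, not its spelling.
The initialism *R.K.Y.* is read letter by letter; the first letter, R, is pronounced /ɑr/, which begins with a vowel sound.
So the article is *an*: Each trainee receives an R.K.Y. technician during orientation.

an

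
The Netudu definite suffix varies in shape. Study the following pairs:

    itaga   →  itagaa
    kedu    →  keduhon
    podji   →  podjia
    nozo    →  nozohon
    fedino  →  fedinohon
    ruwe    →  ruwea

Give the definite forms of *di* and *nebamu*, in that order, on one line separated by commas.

Looking at the last vowel of each stem: -hon when the last vowel of the stem is a rounded vowel (*kedu*, *nozo*, *fedino*); -a when the last vowel of the stem is an unrounded vowel (*itaga*, *podji*, *ruwe*).
The last vowel of *di* is /i/, which is an unrounded vowel, so the suffix is -a, giving *dia*.
*nebamu*: last vowel = /u/, a rounded vowel → -hon → *nebamuhon*.

dia, nebamuhon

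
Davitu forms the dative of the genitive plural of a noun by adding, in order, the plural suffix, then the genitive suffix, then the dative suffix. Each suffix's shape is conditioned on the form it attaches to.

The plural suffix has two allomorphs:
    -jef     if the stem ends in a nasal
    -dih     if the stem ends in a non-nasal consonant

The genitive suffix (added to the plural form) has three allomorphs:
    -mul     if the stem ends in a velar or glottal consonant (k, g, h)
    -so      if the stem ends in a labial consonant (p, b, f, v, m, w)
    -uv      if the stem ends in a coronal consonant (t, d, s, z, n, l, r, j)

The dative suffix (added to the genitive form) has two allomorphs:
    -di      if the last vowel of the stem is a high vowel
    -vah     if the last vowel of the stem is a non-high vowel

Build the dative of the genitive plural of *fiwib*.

fiwibdihmuldi

*fiwib*: final consonant = /b/, non-nasal → -dih → *fiwibdih*.
The final consonant of the plural form *fiwibdih* is /h/, which is velar/glottal, so the genitive suffix is -mul, giving *fiwibdihmul*.
The genitive form *fiwibdihmul*: last vowel = /u/, a high vowel → -di → *fiwibdihmuldi*.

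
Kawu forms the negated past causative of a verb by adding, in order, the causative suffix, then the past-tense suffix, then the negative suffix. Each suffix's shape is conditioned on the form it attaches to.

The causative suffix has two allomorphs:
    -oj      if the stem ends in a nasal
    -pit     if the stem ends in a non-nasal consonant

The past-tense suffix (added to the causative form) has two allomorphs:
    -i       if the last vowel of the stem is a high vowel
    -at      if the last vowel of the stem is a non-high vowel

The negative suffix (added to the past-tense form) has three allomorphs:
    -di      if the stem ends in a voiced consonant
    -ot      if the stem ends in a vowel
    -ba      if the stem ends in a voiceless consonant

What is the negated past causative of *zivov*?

*zivov* — final consonant /v/ (non-nasal) → -pit → *zivovpit*.
The causative form *zivovpit* — last vowel /i/ (a high vowel) → -i → *zivovpiti*.
Since the final sound of the past-tense form *zivovpiti* is /i/ (a vowel), it takes -ot, giving *zivovpitiot*.

zivovpitiot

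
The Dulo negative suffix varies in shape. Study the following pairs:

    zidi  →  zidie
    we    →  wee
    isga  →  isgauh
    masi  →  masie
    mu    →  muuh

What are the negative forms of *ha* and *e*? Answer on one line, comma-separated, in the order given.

hauh, ee

The pattern is front/back vowel harmony: -e when the last vowel of the stem is a front vowel (*zidi*, *we*, *masi*); -uh when the last vowel of the stem is a back vowel (*isga*, *mu*).
Since the last vowel of *ha* is /a/ (a back vowel), it takes -uh, giving *hauh*.
Since the last vowel of *e* is /e/ (a front vowel), it takes -e, giving *ee*.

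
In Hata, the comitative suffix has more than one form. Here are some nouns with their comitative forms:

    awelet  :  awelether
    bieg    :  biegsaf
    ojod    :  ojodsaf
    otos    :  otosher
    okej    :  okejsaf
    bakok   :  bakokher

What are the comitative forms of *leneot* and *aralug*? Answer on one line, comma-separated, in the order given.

Looking at the final consonant of each stem: -her when the stem ends in a voiceless consonant (*awelet*, *otos*, *bakok*); -saf when the stem ends in a voiced consonant (*bieg*, *ojod*, *okej*).
*leneot*: final consonant = /t/, voiceless → -her → *leneother*.
*aralug* — final consonant /g/ (voiced) → -saf → *aralugsaf*.

leneother, aralugsaf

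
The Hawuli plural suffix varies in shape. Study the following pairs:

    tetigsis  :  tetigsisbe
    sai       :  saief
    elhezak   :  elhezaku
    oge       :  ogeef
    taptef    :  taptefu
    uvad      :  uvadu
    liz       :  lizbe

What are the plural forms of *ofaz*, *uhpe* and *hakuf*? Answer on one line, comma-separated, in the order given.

ofazbe, uhpeef, hakufu

The pattern is sibilance of the final sound: -be when the stem ends in a sibilant (*tetigsis*, *liz*); -u when the stem ends in a non-sibilant consonant (*elhezak*, *taptef*, *uvad*); -ef when the stem ends in a vowel (*sai*, *oge*).
The final sound of *ofaz* is /z/, which is a sibilant, so the suffix is -be, giving *ofazbe*.
*uhpe*: final sound = /e/, a vowel → -ef → *uhpeef*.
*hakuf*: final sound = /f/, a non-sibilant consonant → -u → *hakufu*.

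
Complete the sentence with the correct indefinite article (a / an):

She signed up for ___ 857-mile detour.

an

The indefinite article is chosen by the initial *sound* of the following word, not its spelling.
The number *857* is spoken "eight hundred …", beginning with /eɪt/ — a vowel sound.
So the article is *an*: She signed up for an 857-mile detour.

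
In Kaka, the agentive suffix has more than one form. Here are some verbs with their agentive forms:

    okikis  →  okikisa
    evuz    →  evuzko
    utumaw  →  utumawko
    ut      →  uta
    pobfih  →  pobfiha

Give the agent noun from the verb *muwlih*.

The suffix is conditioned by the final consonant: -a when the stem ends in a voiceless consonant (*okikis*, *ut*, *pobfih*); -ko when the stem ends in a voiced consonant (*evuz*, *utumaw*).
The final consonant of *muwlih* is /h/, which is voiceless, so the suffix is -a, giving *muwliha*.

muwliha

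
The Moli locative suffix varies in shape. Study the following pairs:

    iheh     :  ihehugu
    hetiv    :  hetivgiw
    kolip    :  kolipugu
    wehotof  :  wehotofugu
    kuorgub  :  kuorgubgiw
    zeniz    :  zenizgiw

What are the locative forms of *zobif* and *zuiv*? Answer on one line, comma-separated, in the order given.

Looking at the final consonant of each stem: -ugu when the stem ends in a voiceless consonant (*iheh*, *kolip*, *wehotof*); -giw when the stem ends in a voiced consonant (*hetiv*, *kuorgub*, *zeniz*).
*zobif* — final consonant /f/ (voiceless) → -ugu → *zobifugu*.
The final consonant of *zuiv* is /v/, which is voiced, so the suffix is -giw, giving *zuivgiw*.

zobifugu, zuivgiw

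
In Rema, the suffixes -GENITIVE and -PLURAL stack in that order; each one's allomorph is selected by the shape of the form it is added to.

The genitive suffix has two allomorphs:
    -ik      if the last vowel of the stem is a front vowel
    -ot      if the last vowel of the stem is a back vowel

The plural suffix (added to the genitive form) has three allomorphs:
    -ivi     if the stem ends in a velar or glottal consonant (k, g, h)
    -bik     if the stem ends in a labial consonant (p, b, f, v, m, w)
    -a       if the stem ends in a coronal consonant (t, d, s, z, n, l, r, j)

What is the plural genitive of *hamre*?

The last vowel of *hamre* is /e/, which is a front vowel, so the genitive suffix is -ik, giving *hamreik*.
The genitive form *hamreik* — final consonant /k/ (velar/glottal) → -ivi → *hamreikivi*.

hamreikivi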